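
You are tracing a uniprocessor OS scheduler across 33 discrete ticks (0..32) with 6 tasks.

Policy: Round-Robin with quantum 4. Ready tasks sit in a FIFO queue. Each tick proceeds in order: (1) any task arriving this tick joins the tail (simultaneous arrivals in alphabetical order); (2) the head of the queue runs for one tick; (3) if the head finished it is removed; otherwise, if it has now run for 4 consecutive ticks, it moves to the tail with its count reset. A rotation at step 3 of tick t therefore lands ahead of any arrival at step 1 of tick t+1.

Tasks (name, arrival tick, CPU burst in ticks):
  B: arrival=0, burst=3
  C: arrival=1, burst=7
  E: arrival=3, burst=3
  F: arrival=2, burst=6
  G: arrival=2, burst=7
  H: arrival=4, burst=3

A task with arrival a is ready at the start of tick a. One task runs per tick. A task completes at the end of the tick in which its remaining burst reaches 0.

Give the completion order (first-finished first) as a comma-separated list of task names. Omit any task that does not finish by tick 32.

t=0: queue=[B] q_used=0 → run B
t=1: queue=[B,C] q_used=1 → run B
t=2: queue=[B,C,F,G] q_used=2 → run B
t=3: queue=[C,F,G,E] q_used=0 → run C
t=4: queue=[C,F,G,E,H] q_used=1 → run C
t=5: queue=[C,F,G,E,H] q_used=2 → run C
t=6: queue=[C,F,G,E,H] q_used=3 → run C
t=7: queue=[F,G,E,H,C] q_used=0 → run F
t=8: queue=[F,G,E,H,C] q_used=1 → run F
t=9: queue=[F,G,E,H,C] q_used=2 → run F
t=10: queue=[F,G,E,H,C] q_used=3 → run F
t=11: queue=[G,E,H,C,F] q_used=0 → run G
t=12: queue=[G,E,H,C,F] q_used=1 → run G
t=13: queue=[G,E,H,C,F] q_used=2 → run G
t=14: queue=[G,E,H,C,F] q_used=3 → run G
t=15: queue=[E,H,C,F,G] q_used=0 → run E
t=16: queue=[E,H,C,F,G] q_used=1 → run E
t=17: queue=[E,H,C,F,G] q_used=2 → run E
t=18: queue=[H,C,F,G] q_used=0 → run H
t=19: queue=[H,C,F,G] q_used=1 → run H
t=20: queue=[H,C,F,G] q_used=2 → run H
t=21: queue=[C,F,G] q_used=0 → run C
t=22: queue=[C,F,G] q_used=1 → run C
t=23: queue=[C,F,G] q_used=2 → run C
t=24: queue=[F,G] q_used=0 → run F
t=25: queue=[F,G] q_used=1 → run F
t=26: queue=[G] q_used=0 → run G
t=27: queue=[G] q_used=1 → run G
t=28: queue=[G] q_used=2 → run G
t=29: (idle)
t=30: (idle)
t=31: (idle)
t=32: (idle)

completion order = B, E, H, C, F, G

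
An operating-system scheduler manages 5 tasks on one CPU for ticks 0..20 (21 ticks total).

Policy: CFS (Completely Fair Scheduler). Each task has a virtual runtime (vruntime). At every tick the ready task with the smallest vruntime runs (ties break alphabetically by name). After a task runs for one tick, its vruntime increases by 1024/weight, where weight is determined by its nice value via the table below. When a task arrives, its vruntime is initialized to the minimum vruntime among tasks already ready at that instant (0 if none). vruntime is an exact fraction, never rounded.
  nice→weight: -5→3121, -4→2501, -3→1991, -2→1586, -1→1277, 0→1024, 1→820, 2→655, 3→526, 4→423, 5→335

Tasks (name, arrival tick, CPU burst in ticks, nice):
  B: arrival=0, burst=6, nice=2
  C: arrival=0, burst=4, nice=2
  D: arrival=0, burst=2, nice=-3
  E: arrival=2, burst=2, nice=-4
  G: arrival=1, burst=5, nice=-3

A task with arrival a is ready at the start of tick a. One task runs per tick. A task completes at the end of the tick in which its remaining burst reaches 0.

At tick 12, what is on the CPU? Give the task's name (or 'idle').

running at tick 12 = G

t=0: vr[B=0 C=0 D=0] → run B
t=1: vr[B=1024/655 C=0 D=0 G=0] → run C
t=2: vr[B=1024/655 C=1024/655 D=0 E=0 G=0] → run D
t=3: vr[B=1024/655 C=1024/655 D=1024/1991 E=0 G=0] → run E
t=4: vr[B=1024/655 C=1024/655 D=1024/1991 E=1024/2501 G=0] → run G
t=5: vr[B=1024/655 C=1024/655 D=1024/1991 E=1024/2501 G=1024/1991] → run E
t=6: vr[B=1024/655 C=1024/655 D=1024/1991 G=1024/1991] → run D
t=7: vr[B=1024/655 C=1024/655 G=1024/1991] → run G
t=8: vr[B=1024/655 C=1024/655 G=2048/1991] → run G
t=9: vr[B=1024/655 C=1024/655 G=3072/1991] → run G
t=10: vr[B=1024/655 C=1024/655 G=4096/1991] → run B
t=11: vr[B=2048/655 C=1024/655 G=4096/1991] → run C
t=12: vr[B=2048/655 C=2048/655 G=4096/1991] → run G
t=13: vr[B=2048/655 C=2048/655] → run B
t=14: vr[B=3072/655 C=2048/655] → run C
t=15: vr[B=3072/655 C=3072/655] → run B
t=16: vr[B=4096/655 C=3072/655] → run C
t=17: vr[B=4096/655] → run B
t=18: vr[B=1024/131] → run B
t=19: (idle)
t=20: (idle)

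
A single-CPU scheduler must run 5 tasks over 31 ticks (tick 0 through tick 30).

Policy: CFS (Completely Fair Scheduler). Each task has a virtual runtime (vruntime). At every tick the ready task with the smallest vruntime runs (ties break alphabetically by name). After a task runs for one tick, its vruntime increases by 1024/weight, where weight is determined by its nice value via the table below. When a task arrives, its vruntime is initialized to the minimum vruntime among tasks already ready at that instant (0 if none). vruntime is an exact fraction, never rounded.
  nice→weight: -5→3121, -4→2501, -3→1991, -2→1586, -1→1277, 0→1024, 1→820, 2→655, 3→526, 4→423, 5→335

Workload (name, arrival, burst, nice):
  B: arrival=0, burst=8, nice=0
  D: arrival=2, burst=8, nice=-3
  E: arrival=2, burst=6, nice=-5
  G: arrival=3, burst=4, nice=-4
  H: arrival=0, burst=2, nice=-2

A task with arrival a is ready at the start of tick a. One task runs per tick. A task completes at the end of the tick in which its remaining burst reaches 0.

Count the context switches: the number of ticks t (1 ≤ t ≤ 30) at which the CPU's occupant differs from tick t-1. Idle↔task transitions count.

context switches = 25

t=0: vr[B=0 H=0] → run B
t=1: vr[B=1 H=0] → run H
t=2: vr[B=1 D=512/793 E=512/793 H=512/793] → run D
t=3: vr[B=1 D=1831424/1578863 E=512/793 G=512/793 H=512/793] → run E
t=4: vr[B=1 D=1831424/1578863 E=2409984/2474953 G=512/793 H=512/793] → run G
t=5: vr[B=1 D=1831424/1578863 E=2409984/2474953 G=34304/32513 H=512/793] → run H
t=6: vr[B=1 D=1831424/1578863 E=2409984/2474953 G=34304/32513] → run E
t=7: vr[B=1 D=1831424/1578863 E=3222016/2474953 G=34304/32513] → run B
t=8: vr[B=2 D=1831424/1578863 E=3222016/2474953 G=34304/32513] → run G
t=9: vr[B=2 D=1831424/1578863 E=3222016/2474953 G=47616/32513] → run D
t=10: vr[B=2 D=2643456/1578863 E=3222016/2474953 G=47616/32513] → run E
t=11: vr[B=2 D=2643456/1578863 E=4034048/2474953 G=47616/32513] → run G
t=12: vr[B=2 D=2643456/1578863 E=4034048/2474953 G=60928/32513] → run E
t=13: vr[B=2 D=2643456/1578863 E=4846080/2474953 G=60928/32513] → run D
t=14: vr[B=2 D=3455488/1578863 E=4846080/2474953 G=60928/32513] → run G
t=15: vr[B=2 D=3455488/1578863 E=4846080/2474953] → run E
t=16: vr[B=2 D=3455488/1578863 E=5658112/2474953] → run B
t=17: vr[B=3 D=3455488/1578863 E=5658112/2474953] → run D
t=18: vr[B=3 D=4267520/1578863 E=5658112/2474953] → run E
t=19: vr[B=3 D=4267520/1578863] → run D
t=20: vr[B=3 D=5079552/1578863] → run B
t=21: vr[B=4 D=5079552/1578863] → run D
t=22: vr[B=4 D=5891584/1578863] → run D
t=23: vr[B=4 D=6703616/1578863] → run B
t=24: vr[B=5 D=6703616/1578863] → run D
t=25: vr[B=5] → run B
t=26: vr[B=6] → run B
t=27: vr[B=7] → run B
t=28: (idle)
t=29: (idle)
t=30: (idle)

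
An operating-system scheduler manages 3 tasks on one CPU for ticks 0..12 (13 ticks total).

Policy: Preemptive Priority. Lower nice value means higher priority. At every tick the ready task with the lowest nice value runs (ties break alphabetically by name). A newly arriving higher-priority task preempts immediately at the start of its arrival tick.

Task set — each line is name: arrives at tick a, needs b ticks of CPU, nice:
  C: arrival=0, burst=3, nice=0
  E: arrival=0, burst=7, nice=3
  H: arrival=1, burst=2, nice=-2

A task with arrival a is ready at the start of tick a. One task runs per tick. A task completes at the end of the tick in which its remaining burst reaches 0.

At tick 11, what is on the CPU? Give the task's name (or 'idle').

t=0: ready={C,E} → run C
t=1: ready={C,E,H} → run H
t=2: ready={C,E,H} → run H
t=3: ready={C,E} → run C
t=4: ready={C,E} → run C
t=5: ready={E} → run E
t=6: ready={E} → run E
t=7: ready={E} → run E
t=8: ready={E} → run E
t=9: ready={E} → run E
t=10: ready={E} → run E
t=11: ready={E} → run E
t=12: (idle)

running at tick 11 = E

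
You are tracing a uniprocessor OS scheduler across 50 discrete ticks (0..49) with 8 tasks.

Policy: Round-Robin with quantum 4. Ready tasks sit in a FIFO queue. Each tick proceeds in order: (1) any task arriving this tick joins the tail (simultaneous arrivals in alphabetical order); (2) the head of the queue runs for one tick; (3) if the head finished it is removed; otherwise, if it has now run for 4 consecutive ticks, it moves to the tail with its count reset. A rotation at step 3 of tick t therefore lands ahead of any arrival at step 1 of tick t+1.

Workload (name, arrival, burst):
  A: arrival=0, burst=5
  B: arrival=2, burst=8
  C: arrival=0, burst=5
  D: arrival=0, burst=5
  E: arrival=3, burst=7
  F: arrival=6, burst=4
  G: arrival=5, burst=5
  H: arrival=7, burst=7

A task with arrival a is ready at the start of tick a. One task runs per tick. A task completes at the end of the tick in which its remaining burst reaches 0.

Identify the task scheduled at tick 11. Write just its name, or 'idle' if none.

running at tick 11 = D

t=0: queue=[A,C,D] q_used=0 → run A
t=1: queue=[A,C,D] q_used=1 → run A
t=2: queue=[A,C,D,B] q_used=2 → run A
t=3: queue=[A,C,D,B,E] q_used=3 → run A
t=4: queue=[C,D,B,E,A] q_used=0 → run C
t=5: queue=[C,D,B,E,A,G] q_used=1 → run C
t=6: queue=[C,D,B,E,A,G,F] q_used=2 → run C
t=7: queue=[C,D,B,E,A,G,F,H] q_used=3 → run C
t=8: queue=[D,B,E,A,G,F,H,C] q_used=0 → run D
t=9: queue=[D,B,E,A,G,F,H,C] q_used=1 → run D
t=10: queue=[D,B,E,A,G,F,H,C] q_used=2 → run D
t=11: queue=[D,B,E,A,G,F,H,C] q_used=3 → run D
t=12: queue=[B,E,A,G,F,H,C,D] q_used=0 → run B
t=13: queue=[B,E,A,G,F,H,C,D] q_used=1 → run B
t=14: queue=[B,E,A,G,F,H,C,D] q_used=2 → run B
t=15: queue=[B,E,A,G,F,H,C,D] q_used=3 → run B
t=16: queue=[E,A,G,F,H,C,D,B] q_used=0 → run E
t=17: queue=[E,A,G,F,H,C,D,B] q_used=1 → run E
t=18: queue=[E,A,G,F,H,C,D,B] q_used=2 → run E
t=19: queue=[E,A,G,F,H,C,D,B] q_used=3 → run E
t=20: queue=[A,G,F,H,C,D,B,E] q_used=0 → run A
t=21: queue=[G,F,H,C,D,B,E] q_used=0 → run G
t=22: queue=[G,F,H,C,D,B,E] q_used=1 → run G
t=23: queue=[G,F,H,C,D,B,E] q_used=2 → run G
t=24: queue=[G,F,H,C,D,B,E] q_used=3 → run G
t=25: queue=[F,H,C,D,B,E,G] q_used=0 → run F
t=26: queue=[F,H,C,D,B,E,G] q_used=1 → run F
t=27: queue=[F,H,C,D,B,E,G] q_used=2 → run F
t=28: queue=[F,H,C,D,B,E,G] q_used=3 → run F
t=29: queue=[H,C,D,B,E,G] q_used=0 → run H
t=30: queue=[H,C,D,B,E,G] q_used=1 → run H
t=31: queue=[H,C,D,B,E,G] q_used=2 → run H
t=32: queue=[H,C,D,B,E,G] q_used=3 → run H
t=33: queue=[C,D,B,E,G,H] q_used=0 → run C
t=34: queue=[D,B,E,G,H] q_used=0 → run D
t=35: queue=[B,E,G,H] q_used=0 → run B
t=36: queue=[B,E,G,H] q_used=1 → run B
t=37: queue=[B,E,G,H] q_used=2 → run B
t=38: queue=[B,E,G,H] q_used=3 → run B
t=39: queue=[E,G,H] q_used=0 → run E
t=40: queue=[E,G,H] q_used=1 → run E
t=41: queue=[E,G,H] q_used=2 → run E
t=42: queue=[G,H] q_used=0 → run G
t=43: queue=[H] q_used=0 → run H
t=44: queue=[H] q_used=1 → run H
t=45: queue=[H] q_used=2 → run H
t=46: (idle)
t=47: (idle)
t=48: (idle)
t=49: (idle)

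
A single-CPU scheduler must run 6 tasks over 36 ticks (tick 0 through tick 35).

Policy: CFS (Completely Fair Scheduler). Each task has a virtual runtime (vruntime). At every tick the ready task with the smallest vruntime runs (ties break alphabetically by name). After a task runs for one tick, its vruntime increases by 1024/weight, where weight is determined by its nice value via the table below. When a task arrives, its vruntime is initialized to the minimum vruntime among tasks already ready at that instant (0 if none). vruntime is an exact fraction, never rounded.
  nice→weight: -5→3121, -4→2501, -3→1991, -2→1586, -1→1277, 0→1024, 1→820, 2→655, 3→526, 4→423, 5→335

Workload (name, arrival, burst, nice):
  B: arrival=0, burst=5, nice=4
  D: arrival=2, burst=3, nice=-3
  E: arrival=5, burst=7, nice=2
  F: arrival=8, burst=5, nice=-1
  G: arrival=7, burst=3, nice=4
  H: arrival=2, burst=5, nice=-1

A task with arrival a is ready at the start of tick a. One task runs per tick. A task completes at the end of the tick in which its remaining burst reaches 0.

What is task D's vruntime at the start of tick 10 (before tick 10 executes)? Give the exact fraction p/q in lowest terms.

t=0: vr[B=0] → run B
t=1: vr[B=1024/423] → run B
t=2: vr[B=2048/423 D=2048/423 H=2048/423] → run B
t=3: vr[B=1024/141 D=2048/423 H=2048/423] → run D
t=4: vr[B=1024/141 D=4510720/842193 H=2048/423] → run H
t=5: vr[B=1024/141 D=4510720/842193 E=4510720/842193 H=3048448/540171] → run D
t=6: vr[B=1024/141 D=4943872/842193 E=4510720/842193 H=3048448/540171] → run E
t=7: vr[B=1024/141 D=4943872/842193 E=3816927232/551636415 G=3048448/540171 H=3048448/540171] → run G
t=8: vr[B=1024/141 D=4943872/842193 E=3816927232/551636415 F=3048448/540171 G=1452032/180057 H=3048448/540171] → run F
t=9: vr[B=1024/141 D=4943872/842193 E=3816927232/551636415 F=3481600/540171 G=1452032/180057 H=3048448/540171] → run H
t=10: vr[B=1024/141 D=4943872/842193 E=3816927232/551636415 F=3481600/540171 G=1452032/180057 H=3481600/540171] → run D
t=11: vr[B=1024/141 E=3816927232/551636415 F=3481600/540171 G=1452032/180057 H=3481600/540171] → run F
t=12: vr[B=1024/141 E=3816927232/551636415 F=3914752/540171 G=1452032/180057 H=3481600/540171] → run H
t=13: vr[B=1024/141 E=3816927232/551636415 F=3914752/540171 G=1452032/180057 H=3914752/540171] → run E
t=14: vr[B=1024/141 E=4679332864/551636415 F=3914752/540171 G=1452032/180057 H=3914752/540171] → run F
t=15: vr[B=1024/141 E=4679332864/551636415 F=4347904/540171 G=1452032/180057 H=3914752/540171] → run H
t=16: vr[B=1024/141 E=4679332864/551636415 F=4347904/540171 G=1452032/180057 H=4347904/540171] → run B
t=17: vr[B=4096/423 E=4679332864/551636415 F=4347904/540171 G=1452032/180057 H=4347904/540171] → run F
t=18: vr[B=4096/423 E=4679332864/551636415 F=4781056/540171 G=1452032/180057 H=4347904/540171] → run H
t=19: vr[B=4096/423 E=4679332864/551636415 F=4781056/540171 G=1452032/180057] → run G
t=20: vr[B=4096/423 E=4679332864/551636415 F=4781056/540171 G=5663744/540171] → run E
t=21: vr[B=4096/423 E=5541738496/551636415 F=4781056/540171 G=5663744/540171] → run F
t=22: vr[B=4096/423 E=5541738496/551636415 G=5663744/540171] → run B
t=23: vr[E=5541738496/551636415 G=5663744/540171] → run E
t=24: vr[E=6404144128/551636415 G=5663744/540171] → run G
t=25: vr[E=6404144128/551636415] → run E
t=26: vr[E=1453309952/110327283] → run E
t=27: vr[E=8128955392/551636415] → run E
t=28: (idle)
t=29: (idle)
t=30: (idle)
t=31: (idle)
t=32: (idle)
t=33: (idle)
t=34: (idle)
t=35: (idle)

vruntime(D, start of tick 10) = 4943872/842193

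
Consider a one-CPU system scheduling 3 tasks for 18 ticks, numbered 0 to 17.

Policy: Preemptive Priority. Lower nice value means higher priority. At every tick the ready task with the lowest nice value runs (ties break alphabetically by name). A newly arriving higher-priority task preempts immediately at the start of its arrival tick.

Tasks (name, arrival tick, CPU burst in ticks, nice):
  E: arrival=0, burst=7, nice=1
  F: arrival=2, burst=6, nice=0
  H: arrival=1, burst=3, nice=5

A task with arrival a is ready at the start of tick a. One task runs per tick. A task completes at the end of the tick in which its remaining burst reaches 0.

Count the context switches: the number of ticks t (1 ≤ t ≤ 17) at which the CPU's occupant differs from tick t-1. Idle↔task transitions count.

context switches = 4

t=0: ready={E} → run E
t=1: ready={E,H} → run E
t=2: ready={E,F,H} → run F
t=3: ready={E,F,H} → run F
t=4: ready={E,F,H} → run F
t=5: ready={E,F,H} → run F
t=6: ready={E,F,H} → run F
t=7: ready={E,F,H} → run F
t=8: ready={E,H} → run E
t=9: ready={E,H} → run E
t=10: ready={E,H} → run E
t=11: ready={E,H} → run E
t=12: ready={E,H} → run E
t=13: ready={H} → run H
t=14: ready={H} → run H
t=15: ready={H} → run H
t=16: (idle)
t=17: (idle)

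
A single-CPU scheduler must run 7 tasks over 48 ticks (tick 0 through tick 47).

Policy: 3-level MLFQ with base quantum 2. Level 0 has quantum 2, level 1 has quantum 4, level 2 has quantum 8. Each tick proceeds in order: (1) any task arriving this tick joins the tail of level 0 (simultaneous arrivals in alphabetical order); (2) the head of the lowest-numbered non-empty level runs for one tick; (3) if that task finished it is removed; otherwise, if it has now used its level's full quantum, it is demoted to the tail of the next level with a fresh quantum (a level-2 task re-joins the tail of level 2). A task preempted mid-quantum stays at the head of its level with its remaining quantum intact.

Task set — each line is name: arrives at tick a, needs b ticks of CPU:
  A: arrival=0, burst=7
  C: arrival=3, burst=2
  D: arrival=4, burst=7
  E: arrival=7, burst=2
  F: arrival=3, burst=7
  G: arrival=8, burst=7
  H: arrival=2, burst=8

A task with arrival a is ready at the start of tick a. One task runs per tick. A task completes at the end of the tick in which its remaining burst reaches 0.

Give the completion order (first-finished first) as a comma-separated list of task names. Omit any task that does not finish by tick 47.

t=0: L0/L1/L2 = A/-/- → run A
t=1: L0/L1/L2 = A/-/- → run A
t=2: L0/L1/L2 = H/A/- → run H
t=3: L0/L1/L2 = HCF/A/- → run H
t=4: L0/L1/L2 = CFD/AH/- → run C
t=5: L0/L1/L2 = CFD/AH/- → run C
t=6: L0/L1/L2 = FD/AH/- → run F
t=7: L0/L1/L2 = FDE/AH/- → run F
t=8: L0/L1/L2 = DEG/AHF/- → run D
t=9: L0/L1/L2 = DEG/AHF/- → run D
t=10: L0/L1/L2 = EG/AHFD/- → run E
t=11: L0/L1/L2 = EG/AHFD/- → run E
t=12: L0/L1/L2 = G/AHFD/- → run G
t=13: L0/L1/L2 = G/AHFD/- → run G
t=14: L0/L1/L2 = -/AHFDG/- → run A
t=15: L0/L1/L2 = -/AHFDG/- → run A
t=16: L0/L1/L2 = -/AHFDG/- → run A
t=17: L0/L1/L2 = -/AHFDG/- → run A
t=18: L0/L1/L2 = -/HFDG/A → run H
t=19: L0/L1/L2 = -/HFDG/A → run H
t=20: L0/L1/L2 = -/HFDG/A → run H
t=21: L0/L1/L2 = -/HFDG/A → run H
t=22: L0/L1/L2 = -/FDG/AH → run F
t=23: L0/L1/L2 = -/FDG/AH → run F
t=24: L0/L1/L2 = -/FDG/AH → run F
t=25: L0/L1/L2 = -/FDG/AH → run F
t=26: L0/L1/L2 = -/DG/AHF → run D
t=27: L0/L1/L2 = -/DG/AHF → run D
t=28: L0/L1/L2 = -/DG/AHF → run D
t=29: L0/L1/L2 = -/DG/AHF → run D
t=30: L0/L1/L2 = -/G/AHFD → run G
t=31: L0/L1/L2 = -/G/AHFD → run G
t=32: L0/L1/L2 = -/G/AHFD → run G
t=33: L0/L1/L2 = -/G/AHFD → run G
t=34: L0/L1/L2 = -/-/AHFDG → run A
t=35: L0/L1/L2 = -/-/HFDG → run H
t=36: L0/L1/L2 = -/-/HFDG → run H
t=37: L0/L1/L2 = -/-/FDG → run F
t=38: L0/L1/L2 = -/-/DG → run D
t=39: L0/L1/L2 = -/-/G → run G
t=40: (idle)
t=41: (idle)
t=42: (idle)
t=43: (idle)
t=44: (idle)
t=45: (idle)
t=46: (idle)
t=47: (idle)

completion order = C, E, A, H, F, D, G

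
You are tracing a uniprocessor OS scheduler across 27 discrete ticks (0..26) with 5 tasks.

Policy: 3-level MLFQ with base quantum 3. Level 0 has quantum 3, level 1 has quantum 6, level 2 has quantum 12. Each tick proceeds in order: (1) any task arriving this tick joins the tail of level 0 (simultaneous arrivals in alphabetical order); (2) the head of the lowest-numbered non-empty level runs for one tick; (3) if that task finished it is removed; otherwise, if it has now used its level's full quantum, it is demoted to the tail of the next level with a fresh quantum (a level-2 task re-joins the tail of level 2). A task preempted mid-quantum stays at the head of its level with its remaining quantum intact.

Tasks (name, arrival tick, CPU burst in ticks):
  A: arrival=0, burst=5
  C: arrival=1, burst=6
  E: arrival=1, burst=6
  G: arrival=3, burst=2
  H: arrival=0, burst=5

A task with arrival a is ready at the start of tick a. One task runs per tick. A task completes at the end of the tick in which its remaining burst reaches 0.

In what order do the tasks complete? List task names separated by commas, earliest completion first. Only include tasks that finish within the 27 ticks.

completion order = G, A, H, C, E

t=0: L0/L1/L2 = AH/-/- → run A
t=1: L0/L1/L2 = AHCE/-/- → run A
t=2: L0/L1/L2 = AHCE/-/- → run A
t=3: L0/L1/L2 = HCEG/A/- → run H
t=4: L0/L1/L2 = HCEG/A/- → run H
t=5: L0/L1/L2 = HCEG/A/- → run H
t=6: L0/L1/L2 = CEG/AH/- → run C
t=7: L0/L1/L2 = CEG/AH/- → run C
t=8: L0/L1/L2 = CEG/AH/- → run C
t=9: L0/L1/L2 = EG/AHC/- → run E
t=10: L0/L1/L2 = EG/AHC/- → run E
t=11: L0/L1/L2 = EG/AHC/- → run E
t=12: L0/L1/L2 = G/AHCE/- → run G
t=13: L0/L1/L2 = G/AHCE/- → run G
t=14: L0/L1/L2 = -/AHCE/- → run A
t=15: L0/L1/L2 = -/AHCE/- → run A
t=16: L0/L1/L2 = -/HCE/- → run H
t=17: L0/L1/L2 = -/HCE/- → run H
t=18: L0/L1/L2 = -/CE/- → run C
t=19: L0/L1/L2 = -/CE/- → run C
t=20: L0/L1/L2 = -/CE/- → run C
t=21: L0/L1/L2 = -/E/- → run E
t=22: L0/L1/L2 = -/E/- → run E
t=23: L0/L1/L2 = -/E/- → run E
t=24: (idle)
t=25: (idle)
t=26: (idle)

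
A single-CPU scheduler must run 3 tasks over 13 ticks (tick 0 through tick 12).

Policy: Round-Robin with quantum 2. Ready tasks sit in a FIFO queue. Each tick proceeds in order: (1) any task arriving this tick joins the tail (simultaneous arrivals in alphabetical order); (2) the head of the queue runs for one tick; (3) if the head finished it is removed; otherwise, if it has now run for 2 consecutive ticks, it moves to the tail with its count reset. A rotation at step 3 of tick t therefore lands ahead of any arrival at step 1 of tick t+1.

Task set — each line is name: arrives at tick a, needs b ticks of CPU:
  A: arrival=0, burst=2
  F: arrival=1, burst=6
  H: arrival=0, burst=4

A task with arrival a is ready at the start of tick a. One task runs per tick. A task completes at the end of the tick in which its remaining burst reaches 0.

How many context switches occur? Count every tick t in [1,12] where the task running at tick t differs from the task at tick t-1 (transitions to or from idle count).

context switches = 5

t=0: queue=[A,H] q_used=0 → run A
t=1: queue=[A,H,F] q_used=1 → run A
t=2: queue=[H,F] q_used=0 → run H
t=3: queue=[H,F] q_used=1 → run H
t=4: queue=[F,H] q_used=0 → run F
t=5: queue=[F,H] q_used=1 → run F
t=6: queue=[H,F] q_used=0 → run H
t=7: queue=[H,F] q_used=1 → run H
t=8: queue=[F] q_used=0 → run F
t=9: queue=[F] q_used=1 → run F
t=10: queue=[F] q_used=0 → run F
t=11: queue=[F] q_used=1 → run F
t=12: (idle)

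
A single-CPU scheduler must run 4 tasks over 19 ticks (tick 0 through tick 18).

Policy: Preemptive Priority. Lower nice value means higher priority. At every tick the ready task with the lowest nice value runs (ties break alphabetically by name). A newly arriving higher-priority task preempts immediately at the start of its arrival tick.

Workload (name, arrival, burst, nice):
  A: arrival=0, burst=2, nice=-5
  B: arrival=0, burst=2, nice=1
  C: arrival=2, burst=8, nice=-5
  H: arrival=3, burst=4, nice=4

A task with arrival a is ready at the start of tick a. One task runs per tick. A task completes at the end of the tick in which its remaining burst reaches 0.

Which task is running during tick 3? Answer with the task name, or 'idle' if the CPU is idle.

t=0: ready={A,B} → run A
t=1: ready={A,B} → run A
t=2: ready={B,C} → run C
t=3: ready={B,C,H} → run C
t=4: ready={B,C,H} → run C
t=5: ready={B,C,H} → run C
t=6: ready={B,C,H} → run C
t=7: ready={B,C,H} → run C
t=8: ready={B,C,H} → run C
t=9: ready={B,C,H} → run C
t=10: ready={B,H} → run B
t=11: ready={B,H} → run B
t=12: ready={H} → run H
t=13: ready={H} → run H
t=14: ready={H} → run H
t=15: ready={H} → run H
t=16: (idle)
t=17: (idle)
t=18: (idle)

running at tick 3 = C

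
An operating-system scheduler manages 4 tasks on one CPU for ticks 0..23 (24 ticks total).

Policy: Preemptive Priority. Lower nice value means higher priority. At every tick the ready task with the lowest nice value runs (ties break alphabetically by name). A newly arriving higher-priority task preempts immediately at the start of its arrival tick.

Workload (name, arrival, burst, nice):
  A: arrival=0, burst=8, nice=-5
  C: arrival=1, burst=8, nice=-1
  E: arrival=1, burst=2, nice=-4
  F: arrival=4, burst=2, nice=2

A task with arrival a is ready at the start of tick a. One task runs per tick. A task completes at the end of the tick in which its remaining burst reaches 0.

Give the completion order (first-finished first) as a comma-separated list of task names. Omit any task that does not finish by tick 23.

t=0: ready={A} → run A
t=1: ready={A,C,E} → run A
t=2: ready={A,C,E} → run A
t=3: ready={A,C,E} → run A
t=4: ready={A,C,E,F} → run A
t=5: ready={A,C,E,F} → run A
t=6: ready={A,C,E,F} → run A
t=7: ready={A,C,E,F} → run A
t=8: ready={C,E,F} → run E
t=9: ready={C,E,F} → run E
t=10: ready={C,F} → run C
t=11: ready={C,F} → run C
t=12: ready={C,F} → run C
t=13: ready={C,F} → run C
t=14: ready={C,F} → run C
t=15: ready={C,F} → run C
t=16: ready={C,F} → run C
t=17: ready={C,F} → run C
t=18: ready={F} → run F
t=19: ready={F} → run F
t=20: (idle)
t=21: (idle)
t=22: (idle)
t=23: (idle)

completion order = A, E, C, F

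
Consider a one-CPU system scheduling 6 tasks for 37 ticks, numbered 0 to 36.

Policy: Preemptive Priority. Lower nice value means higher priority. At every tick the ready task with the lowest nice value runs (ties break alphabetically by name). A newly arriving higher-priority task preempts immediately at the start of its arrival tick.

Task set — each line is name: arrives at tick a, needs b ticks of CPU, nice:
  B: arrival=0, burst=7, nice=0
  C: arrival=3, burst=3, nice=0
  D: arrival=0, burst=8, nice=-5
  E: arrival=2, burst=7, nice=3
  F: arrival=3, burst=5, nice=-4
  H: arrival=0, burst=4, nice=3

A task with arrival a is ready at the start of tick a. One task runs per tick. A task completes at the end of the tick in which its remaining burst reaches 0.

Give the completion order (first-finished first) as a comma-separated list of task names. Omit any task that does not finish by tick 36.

t=0: ready={B,D,H} → run D
t=1: ready={B,D,H} → run D
t=2: ready={B,D,E,H} → run D
t=3: ready={B,C,D,E,F,H} → run D
t=4: ready={B,C,D,E,F,H} → run D
t=5: ready={B,C,D,E,F,H} → run D
t=6: ready={B,C,D,E,F,H} → run D
t=7: ready={B,C,D,E,F,H} → run D
t=8: ready={B,C,E,F,H} → run F
t=9: ready={B,C,E,F,H} → run F
t=10: ready={B,C,E,F,H} → run F
t=11: ready={B,C,E,F,H} → run F
t=12: ready={B,C,E,F,H} → run F
t=13: ready={B,C,E,H} → run B
t=14: ready={B,C,E,H} → run B
t=15: ready={B,C,E,H} → run B
t=16: ready={B,C,E,H} → run B
t=17: ready={B,C,E,H} → run B
t=18: ready={B,C,E,H} → run B
t=19: ready={B,C,E,H} → run B
t=20: ready={C,E,H} → run C
t=21: ready={C,E,H} → run C
t=22: ready={C,E,H} → run C
t=23: ready={E,H} → run E
t=24: ready={E,H} → run E
t=25: ready={E,H} → run E
t=26: ready={E,H} → run E
t=27: ready={E,H} → run E
t=28: ready={E,H} → run E
t=29: ready={E,H} → run E
t=30: ready={H} → run H
t=31: ready={H} → run H
t=32: ready={H} → run H
t=33: ready={H} → run H
t=34: (idle)
t=35: (idle)
t=36: (idle)

completion order = D, F, B, C, E, H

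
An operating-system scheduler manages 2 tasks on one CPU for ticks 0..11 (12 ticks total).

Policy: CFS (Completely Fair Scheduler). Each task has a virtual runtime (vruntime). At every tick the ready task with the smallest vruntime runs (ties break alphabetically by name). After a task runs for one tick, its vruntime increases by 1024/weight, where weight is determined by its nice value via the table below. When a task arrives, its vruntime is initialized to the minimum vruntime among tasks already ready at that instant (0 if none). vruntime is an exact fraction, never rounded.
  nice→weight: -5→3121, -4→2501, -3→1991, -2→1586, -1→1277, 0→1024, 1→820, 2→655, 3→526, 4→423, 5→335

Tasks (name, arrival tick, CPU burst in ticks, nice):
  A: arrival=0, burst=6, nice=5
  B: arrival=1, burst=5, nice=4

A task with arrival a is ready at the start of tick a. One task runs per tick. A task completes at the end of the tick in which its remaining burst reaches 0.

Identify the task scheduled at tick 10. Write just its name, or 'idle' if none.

running at tick 10 = A

t=0: vr[A=0] → run A
t=1: vr[A=1024/335 B=1024/335] → run A
t=2: vr[A=2048/335 B=1024/335] → run B
t=3: vr[A=2048/335 B=776192/141705] → run B
t=4: vr[A=2048/335 B=1119232/141705] → run A
t=5: vr[A=3072/335 B=1119232/141705] → run B
t=6: vr[A=3072/335 B=487424/47235] → run A
t=7: vr[A=4096/335 B=487424/47235] → run B
t=8: vr[A=4096/335 B=1805312/141705] → run A
t=9: vr[A=1024/67 B=1805312/141705] → run B
t=10: vr[A=1024/67] → run A
t=11: (idle)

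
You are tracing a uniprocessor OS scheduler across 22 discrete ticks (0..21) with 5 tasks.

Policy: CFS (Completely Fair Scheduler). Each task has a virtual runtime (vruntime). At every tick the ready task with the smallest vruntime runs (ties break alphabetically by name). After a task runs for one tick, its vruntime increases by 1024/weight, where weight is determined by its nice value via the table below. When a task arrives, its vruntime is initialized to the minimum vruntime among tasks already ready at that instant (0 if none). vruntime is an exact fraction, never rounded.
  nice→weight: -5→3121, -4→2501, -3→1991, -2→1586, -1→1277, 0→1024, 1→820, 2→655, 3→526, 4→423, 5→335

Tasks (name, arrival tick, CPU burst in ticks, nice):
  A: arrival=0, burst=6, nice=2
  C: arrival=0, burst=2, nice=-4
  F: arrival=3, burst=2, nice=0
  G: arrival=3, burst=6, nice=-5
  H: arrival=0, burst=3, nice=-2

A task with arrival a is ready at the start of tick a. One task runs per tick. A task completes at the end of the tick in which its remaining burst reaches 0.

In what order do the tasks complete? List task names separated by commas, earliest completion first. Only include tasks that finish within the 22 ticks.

t=0: vr[A=0 C=0 H=0] → run A
t=1: vr[A=1024/655 C=0 H=0] → run C
t=2: vr[A=1024/655 C=1024/2501 H=0] → run H
t=3: vr[A=1024/655 C=1024/2501 F=1024/2501 G=1024/2501 H=512/793] → run C
t=4: vr[A=1024/655 F=1024/2501 G=1024/2501 H=512/793] → run F
t=5: vr[A=1024/655 F=3525/2501 G=1024/2501 H=512/793] → run G
t=6: vr[A=1024/655 F=3525/2501 G=5756928/7805621 H=512/793] → run H
t=7: vr[A=1024/655 F=3525/2501 G=5756928/7805621 H=1024/793] → run G
t=8: vr[A=1024/655 F=3525/2501 G=8317952/7805621 H=1024/793] → run G
t=9: vr[A=1024/655 F=3525/2501 G=10878976/7805621 H=1024/793] → run H
t=10: vr[A=1024/655 F=3525/2501 G=10878976/7805621] → run G
t=11: vr[A=1024/655 F=3525/2501 G=13440000/7805621] → run F
t=12: vr[A=1024/655 G=13440000/7805621] → run A
t=13: vr[A=2048/655 G=13440000/7805621] → run G
t=14: vr[A=2048/655 G=16001024/7805621] → run G
t=15: vr[A=2048/655] → run A
t=16: vr[A=3072/655] → run A
t=17: vr[A=4096/655] → run A
t=18: vr[A=1024/131] → run A
t=19: (idle)
t=20: (idle)
t=21: (idle)

completion order = C, H, F, G, A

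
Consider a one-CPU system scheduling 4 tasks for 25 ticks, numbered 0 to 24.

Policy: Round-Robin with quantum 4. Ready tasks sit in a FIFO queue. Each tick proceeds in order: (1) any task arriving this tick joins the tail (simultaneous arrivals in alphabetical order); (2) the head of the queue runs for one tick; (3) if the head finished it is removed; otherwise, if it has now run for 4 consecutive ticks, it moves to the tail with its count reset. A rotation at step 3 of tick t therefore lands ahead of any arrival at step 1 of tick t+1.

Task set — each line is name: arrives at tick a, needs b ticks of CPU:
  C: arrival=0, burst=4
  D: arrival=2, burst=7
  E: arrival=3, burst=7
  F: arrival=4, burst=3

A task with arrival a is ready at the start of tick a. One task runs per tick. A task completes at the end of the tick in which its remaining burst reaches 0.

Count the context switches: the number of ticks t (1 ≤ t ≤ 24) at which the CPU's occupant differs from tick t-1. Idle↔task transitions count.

context switches = 6

t=0: queue=[C] q_used=0 → run C
t=1: queue=[C] q_used=1 → run C
t=2: queue=[C,D] q_used=2 → run C
t=3: queue=[C,D,E] q_used=3 → run C
t=4: queue=[D,E,F] q_used=0 → run D
t=5: queue=[D,E,F] q_used=1 → run D
t=6: queue=[D,E,F] q_used=2 → run D
t=7: queue=[D,E,F] q_used=3 → run D
t=8: queue=[E,F,D] q_used=0 → run E
t=9: queue=[E,F,D] q_used=1 → run E
t=10: queue=[E,F,D] q_used=2 → run E
t=11: queue=[E,F,D] q_used=3 → run E
t=12: queue=[F,D,E] q_used=0 → run F
t=13: queue=[F,D,E] q_used=1 → run F
t=14: queue=[F,D,E] q_used=2 → run F
t=15: queue=[D,E] q_used=0 → run D
t=16: queue=[D,E] q_used=1 → run D
t=17: queue=[D,E] q_used=2 → run D
t=18: queue=[E] q_used=0 → run E
t=19: queue=[E] q_used=1 → run E
t=20: queue=[E] q_used=2 → run E
t=21: (idle)
t=22: (idle)
t=23: (idle)
t=24: (idle)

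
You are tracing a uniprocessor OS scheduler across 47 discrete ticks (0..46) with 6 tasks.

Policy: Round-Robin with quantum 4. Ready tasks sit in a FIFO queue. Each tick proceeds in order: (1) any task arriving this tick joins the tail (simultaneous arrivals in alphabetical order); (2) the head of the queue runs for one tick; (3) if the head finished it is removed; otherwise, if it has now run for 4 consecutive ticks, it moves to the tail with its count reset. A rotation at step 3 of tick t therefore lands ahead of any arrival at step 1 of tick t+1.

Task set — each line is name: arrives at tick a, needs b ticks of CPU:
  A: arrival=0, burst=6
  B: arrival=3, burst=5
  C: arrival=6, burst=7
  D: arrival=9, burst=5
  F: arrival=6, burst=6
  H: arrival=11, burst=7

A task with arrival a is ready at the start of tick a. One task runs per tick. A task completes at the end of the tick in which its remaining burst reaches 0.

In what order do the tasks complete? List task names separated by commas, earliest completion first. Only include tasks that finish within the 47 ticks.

completion order = A, B, C, F, D, H

t=0: queue=[A] q_used=0 → run A
t=1: queue=[A] q_used=1 → run A
t=2: queue=[A] q_used=2 → run A
t=3: queue=[A,B] q_used=3 → run A
t=4: queue=[B,A] q_used=0 → run B
t=5: queue=[B,A] q_used=1 → run B
t=6: queue=[B,A,C,F] q_used=2 → run B
t=7: queue=[B,A,C,F] q_used=3 → run B
t=8: queue=[A,C,F,B] q_used=0 → run A
t=9: queue=[A,C,F,B,D] q_used=1 → run A
t=10: queue=[C,F,B,D] q_used=0 → run C
t=11: queue=[C,F,B,D,H] q_used=1 → run C
t=12: queue=[C,F,B,D,H] q_used=2 → run C
t=13: queue=[C,F,B,D,H] q_used=3 → run C
t=14: queue=[F,B,D,H,C] q_used=0 → run F
t=15: queue=[F,B,D,H,C] q_used=1 → run F
t=16: queue=[F,B,D,H,C] q_used=2 → run F
t=17: queue=[F,B,D,H,C] q_used=3 → run F
t=18: queue=[B,D,H,C,F] q_used=0 → run B
t=19: queue=[D,H,C,F] q_used=0 → run D
t=20: queue=[D,H,C,F] q_used=1 → run D
t=21: queue=[D,H,C,F] q_used=2 → run D
t=22: queue=[D,H,C,F] q_used=3 → run D
t=23: queue=[H,C,F,D] q_used=0 → run H
t=24: queue=[H,C,F,D] q_used=1 → run H
t=25: queue=[H,C,F,D] q_used=2 → run H
t=26: queue=[H,C,F,D] q_used=3 → run H
t=27: queue=[C,F,D,H] q_used=0 → run C
t=28: queue=[C,F,D,H] q_used=1 → run C
t=29: queue=[C,F,D,H] q_used=2 → run C
t=30: queue=[F,D,H] q_used=0 → run F
t=31: queue=[F,D,H] q_used=1 → run F
t=32: queue=[D,H] q_used=0 → run D
t=33: queue=[H] q_used=0 → run H
t=34: queue=[H] q_used=1 → run H
t=35: queue=[H] q_used=2 → run H
t=36: (idle)
t=37: (idle)
t=38: (idle)
t=39: (idle)
t=40: (idle)
t=41: (idle)
t=42: (idle)
t=43: (idle)
t=44: (idle)
t=45: (idle)
t=46: (idle)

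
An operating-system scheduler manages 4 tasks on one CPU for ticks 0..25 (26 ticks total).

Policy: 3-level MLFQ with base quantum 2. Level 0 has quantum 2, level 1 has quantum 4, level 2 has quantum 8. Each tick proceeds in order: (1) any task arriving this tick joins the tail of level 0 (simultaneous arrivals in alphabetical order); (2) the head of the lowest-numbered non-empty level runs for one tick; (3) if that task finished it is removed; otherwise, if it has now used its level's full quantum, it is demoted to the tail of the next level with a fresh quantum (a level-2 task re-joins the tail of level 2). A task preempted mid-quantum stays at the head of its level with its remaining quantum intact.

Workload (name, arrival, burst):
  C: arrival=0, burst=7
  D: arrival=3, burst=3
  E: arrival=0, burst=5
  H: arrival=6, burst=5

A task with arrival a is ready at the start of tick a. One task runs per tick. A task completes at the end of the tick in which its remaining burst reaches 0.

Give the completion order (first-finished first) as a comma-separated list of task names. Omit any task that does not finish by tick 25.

t=0: L0/L1/L2 = CE/-/- → run C
t=1: L0/L1/L2 = CE/-/- → run C
t=2: L0/L1/L2 = E/C/- → run E
t=3: L0/L1/L2 = ED/C/- → run E
t=4: L0/L1/L2 = D/CE/- → run D
t=5: L0/L1/L2 = D/CE/- → run D
t=6: L0/L1/L2 = H/CED/- → run H
t=7: L0/L1/L2 = H/CED/- → run H
t=8: L0/L1/L2 = -/CEDH/- → run C
t=9: L0/L1/L2 = -/CEDH/- → run C
t=10: L0/L1/L2 = -/CEDH/- → run C
t=11: L0/L1/L2 = -/CEDH/- → run C
t=12: L0/L1/L2 = -/EDH/C → run E
t=13: L0/L1/L2 = -/EDH/C → run E
t=14: L0/L1/L2 = -/EDH/C → run E
t=15: L0/L1/L2 = -/DH/C → run D
t=16: L0/L1/L2 = -/H/C → run H
t=17: L0/L1/L2 = -/H/C → run H
t=18: L0/L1/L2 = -/H/C → run H
t=19: L0/L1/L2 = -/-/C → run C
t=20: (idle)
t=21: (idle)
t=22: (idle)
t=23: (idle)
t=24: (idle)
t=25: (idle)

completion order = E, D, H, C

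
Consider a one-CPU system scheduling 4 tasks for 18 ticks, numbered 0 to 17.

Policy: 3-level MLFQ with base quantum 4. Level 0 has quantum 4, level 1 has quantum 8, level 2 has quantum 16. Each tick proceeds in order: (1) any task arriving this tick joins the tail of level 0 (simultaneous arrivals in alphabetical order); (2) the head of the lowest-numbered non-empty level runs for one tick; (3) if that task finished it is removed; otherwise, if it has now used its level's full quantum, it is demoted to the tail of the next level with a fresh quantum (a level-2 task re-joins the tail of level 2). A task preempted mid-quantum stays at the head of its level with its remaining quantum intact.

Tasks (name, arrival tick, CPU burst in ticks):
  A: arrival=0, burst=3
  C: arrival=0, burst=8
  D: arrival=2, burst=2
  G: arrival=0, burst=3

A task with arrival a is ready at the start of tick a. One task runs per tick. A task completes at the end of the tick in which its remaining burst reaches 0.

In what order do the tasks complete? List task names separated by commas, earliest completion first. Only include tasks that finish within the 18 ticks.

t=0: L0/L1/L2 = ACG/-/- → run A
t=1: L0/L1/L2 = ACG/-/- → run A
t=2: L0/L1/L2 = ACGD/-/- → run A
t=3: L0/L1/L2 = CGD/-/- → run C
t=4: L0/L1/L2 = CGD/-/- → run C
t=5: L0/L1/L2 = CGD/-/- → run C
t=6: L0/L1/L2 = CGD/-/- → run C
t=7: L0/L1/L2 = GD/C/- → run G
t=8: L0/L1/L2 = GD/C/- → run G
t=9: L0/L1/L2 = GD/C/- → run G
t=10: L0/L1/L2 = D/C/- → run D
t=11: L0/L1/L2 = D/C/- → run D
t=12: L0/L1/L2 = -/C/- → run C
t=13: L0/L1/L2 = -/C/- → run C
t=14: L0/L1/L2 = -/C/- → run C
t=15: L0/L1/L2 = -/C/- → run C
t=16: (idle)
t=17: (idle)

completion order = A, G, D, C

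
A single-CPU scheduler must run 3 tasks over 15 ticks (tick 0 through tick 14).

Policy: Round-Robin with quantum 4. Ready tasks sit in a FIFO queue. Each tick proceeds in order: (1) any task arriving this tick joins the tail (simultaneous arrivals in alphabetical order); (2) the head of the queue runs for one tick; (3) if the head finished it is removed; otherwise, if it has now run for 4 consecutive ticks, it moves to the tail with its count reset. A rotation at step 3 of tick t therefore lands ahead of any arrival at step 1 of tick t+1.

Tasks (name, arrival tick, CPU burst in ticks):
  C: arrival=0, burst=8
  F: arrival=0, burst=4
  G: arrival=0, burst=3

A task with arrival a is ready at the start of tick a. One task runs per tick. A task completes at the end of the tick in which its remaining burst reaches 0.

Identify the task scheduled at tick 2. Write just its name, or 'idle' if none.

t=0: queue=[C,F,G] q_used=0 → run C
t=1: queue=[C,F,G] q_used=1 → run C
t=2: queue=[C,F,G] q_used=2 → run C
t=3: queue=[C,F,G] q_used=3 → run C
t=4: queue=[F,G,C] q_used=0 → run F
t=5: queue=[F,G,C] q_used=1 → run F
t=6: queue=[F,G,C] q_used=2 → run F
t=7: queue=[F,G,C] q_used=3 → run F
t=8: queue=[G,C] q_used=0 → run G
t=9: queue=[G,C] q_used=1 → run G
t=10: queue=[G,C] q_used=2 → run G
t=11: queue=[C] q_used=0 → run C
t=12: queue=[C] q_used=1 → run C
t=13: queue=[C] q_used=2 → run C
t=14: queue=[C] q_used=3 → run C

running at tick 2 = C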